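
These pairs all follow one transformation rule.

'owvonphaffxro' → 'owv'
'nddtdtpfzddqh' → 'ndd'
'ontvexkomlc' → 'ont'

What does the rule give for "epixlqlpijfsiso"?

Each output is the input with this applied: keep only the first 3 characters.
Applying that to "epixlqlpijfsiso" gives "epi".

epi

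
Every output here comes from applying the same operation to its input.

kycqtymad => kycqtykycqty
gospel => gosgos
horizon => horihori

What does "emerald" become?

emeremer

In each case the input is transformed by: delete the last 3 characters, then write the whole string twice.
Starting from "emerald": after the first operation, "emer"; after the second, "emeremer".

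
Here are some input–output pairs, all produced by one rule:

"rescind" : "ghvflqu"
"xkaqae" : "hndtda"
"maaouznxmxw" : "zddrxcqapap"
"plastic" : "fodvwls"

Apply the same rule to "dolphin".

qrosklg

The rule is to swap the first and last characters, then shift every letter 3 places forward in the alphabet (wrapping around).
For "dolphin", step one produces "nolphid"; step two turns that into "qrosklg".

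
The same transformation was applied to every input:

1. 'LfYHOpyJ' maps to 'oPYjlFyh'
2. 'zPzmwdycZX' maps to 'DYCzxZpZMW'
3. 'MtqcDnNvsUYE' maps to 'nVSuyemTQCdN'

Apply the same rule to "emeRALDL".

aldlEMEr

In each case the input is transformed by: swap the front and back halves of the string, then flip the case of every letter.
Applying that to "emeRALDL" gives "aldlEMEr".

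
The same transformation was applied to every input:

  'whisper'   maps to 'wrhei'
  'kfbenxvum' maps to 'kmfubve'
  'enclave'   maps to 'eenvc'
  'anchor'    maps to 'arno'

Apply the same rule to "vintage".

The pattern: take characters alternately from the front and the back (1st, last, 2nd, 2nd-last, ...), then delete the last 2 characters.
On "vintage": the first step gives "veignat", and the second then gives "veign".

veign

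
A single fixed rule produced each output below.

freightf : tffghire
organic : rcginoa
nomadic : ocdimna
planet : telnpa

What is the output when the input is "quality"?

yilqtua

The pattern: sort the characters into alphabetical order, then swap the first and last characters.
"quality" → "yilqtua".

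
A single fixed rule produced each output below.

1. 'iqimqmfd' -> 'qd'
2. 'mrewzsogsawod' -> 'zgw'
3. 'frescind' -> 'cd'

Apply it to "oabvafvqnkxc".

Each output is the input with this applied: keep one character in every 3, starting at position 2 (positions 2nd, 5th, 8th, ...), then delete the first character.
Starting from "oabvafvqnkxc": after the first operation, "aaqx"; after the second, "aqx".

aqx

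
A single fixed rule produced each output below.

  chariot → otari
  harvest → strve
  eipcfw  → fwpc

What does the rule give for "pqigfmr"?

Rule — delete the first 2 characters, then move the last 2 characters to the front (rotate right by 2).
So "pqigfmr" becomes "mrigf".

mrigf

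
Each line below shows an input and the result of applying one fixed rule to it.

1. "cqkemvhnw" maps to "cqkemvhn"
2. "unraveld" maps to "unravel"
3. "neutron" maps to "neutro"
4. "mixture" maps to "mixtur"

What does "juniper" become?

In each case the input is transformed by: delete the last character.
"juniper" → "junipe".

junipe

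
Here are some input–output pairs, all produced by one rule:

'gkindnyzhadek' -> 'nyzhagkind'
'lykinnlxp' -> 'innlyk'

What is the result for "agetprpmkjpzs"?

What's happening: delete the last 3 characters, then swap the front and back halves of the string.
On "agetprpmkjpzs": the first step gives "agetprpmkj", and the second then gives "rpmkjagetp".

rpmkjagetp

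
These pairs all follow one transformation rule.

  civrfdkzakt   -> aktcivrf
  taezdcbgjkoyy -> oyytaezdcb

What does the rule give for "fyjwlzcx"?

zcxfy

Each output is the input with this applied: move the last 3 characters to the front (rotate right by 3), then delete the last 3 characters.
Working it through for "fyjwlzcx": intermediate "zcxfyjwl", final "zcxfy".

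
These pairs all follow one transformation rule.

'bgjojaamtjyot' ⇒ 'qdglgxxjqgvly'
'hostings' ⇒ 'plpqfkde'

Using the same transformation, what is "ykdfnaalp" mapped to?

mhackxxiv

The transformation: swap the first and last characters, then shift every letter 3 places backward in the alphabet (wrapping around).
Applying both steps to "ykdfnaalp": "pkdfnaaly", then "mhackxxiv".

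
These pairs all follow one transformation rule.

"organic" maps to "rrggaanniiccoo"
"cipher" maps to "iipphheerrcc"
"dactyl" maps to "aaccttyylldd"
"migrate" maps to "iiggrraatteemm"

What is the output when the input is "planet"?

llaanneettpp

In each case the input is transformed by: move the first character to the end, then double every character.
"planet" → "llaanneettpp".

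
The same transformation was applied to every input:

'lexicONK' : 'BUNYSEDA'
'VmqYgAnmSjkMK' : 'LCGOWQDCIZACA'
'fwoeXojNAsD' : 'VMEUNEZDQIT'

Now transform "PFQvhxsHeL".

FVGLXNIXUB

What's happening: shift every letter 10 places backward in the alphabet (wrapping around), then convert every letter to uppercase.
Working it through for "PFQvhxsHeL": intermediate "FVGlxniXuB", final "FVGLXNIXUB".
(Check on "lexicONK": → "bunysEDA" → "BUNYSEDA" ✓)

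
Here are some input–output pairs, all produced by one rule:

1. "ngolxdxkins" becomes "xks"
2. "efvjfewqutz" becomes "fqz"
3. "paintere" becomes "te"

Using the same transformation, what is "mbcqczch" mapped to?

ch

What's happening: keep one character in every 3, starting at position 2 (positions 2nd, 5th, 8th, ...), then delete the first character.
"mbcqczch" → "ch".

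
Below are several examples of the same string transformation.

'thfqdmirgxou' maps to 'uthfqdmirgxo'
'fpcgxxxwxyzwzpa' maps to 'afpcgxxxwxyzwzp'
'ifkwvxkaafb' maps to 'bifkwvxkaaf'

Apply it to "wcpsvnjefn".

The pattern: move the last character to the front.
Doing the same to "wcpsvnjefn": "nwcpsvnjef".

nwcpsvnjef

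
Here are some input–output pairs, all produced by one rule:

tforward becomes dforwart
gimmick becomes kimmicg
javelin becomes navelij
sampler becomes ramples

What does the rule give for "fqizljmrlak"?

Looking at the pairs, the operation is to swap the first and last characters.
Doing the same to "fqizljmrlak": "kqizljmrlaf".

kqizljmrlaf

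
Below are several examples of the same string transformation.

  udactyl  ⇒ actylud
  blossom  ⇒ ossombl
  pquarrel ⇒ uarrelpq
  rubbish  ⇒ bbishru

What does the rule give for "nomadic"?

madicno

What's happening: move the first 2 characters to the end (rotate left by 2).
For "nomadic" the result is "madicno".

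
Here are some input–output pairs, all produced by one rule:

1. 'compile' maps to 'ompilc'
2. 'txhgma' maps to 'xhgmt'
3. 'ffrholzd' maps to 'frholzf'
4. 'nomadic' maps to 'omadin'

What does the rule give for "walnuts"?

The transformation: delete the last character, then move the first character to the end.
For "walnuts", step one produces "walnut"; step two turns that into "alnutw".

alnutw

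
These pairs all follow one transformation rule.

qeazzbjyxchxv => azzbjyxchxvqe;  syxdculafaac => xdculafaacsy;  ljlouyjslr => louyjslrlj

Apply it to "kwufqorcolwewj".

ufqorcolwewjkw

Looking at the pairs, the operation is to move the first 2 characters to the end (rotate left by 2).
Doing the same to "kwufqorcolwewj": "ufqorcolwewjkw".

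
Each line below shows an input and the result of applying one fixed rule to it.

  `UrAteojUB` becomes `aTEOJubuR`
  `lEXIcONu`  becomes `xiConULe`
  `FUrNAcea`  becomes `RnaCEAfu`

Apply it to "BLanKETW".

ANketwbl

Rule — flip the case of every letter, then move the first 2 characters to the end (rotate left by 2).
"BLanKETW" → "blANketw" → "ANketwbl".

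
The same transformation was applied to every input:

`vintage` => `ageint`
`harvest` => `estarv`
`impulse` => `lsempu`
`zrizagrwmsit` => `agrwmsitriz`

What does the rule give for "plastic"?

The pattern: delete the first character, then move the first 3 characters to the end (rotate left by 3).
Starting from "plastic": after the first operation, "lastic"; after the second, "ticlas".
(Check on "harvest": → "arvest" → "estarv" ✓)

ticlas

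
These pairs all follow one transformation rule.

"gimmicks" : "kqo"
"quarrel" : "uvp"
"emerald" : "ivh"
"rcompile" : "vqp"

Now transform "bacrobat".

What's happening: shift every letter 4 places forward in the alphabet (wrapping around), then keep one character in every 3, starting at position 1 (positions 1st, 4th, 7th, ...).
For "bacrobat" the result is "fve".

fve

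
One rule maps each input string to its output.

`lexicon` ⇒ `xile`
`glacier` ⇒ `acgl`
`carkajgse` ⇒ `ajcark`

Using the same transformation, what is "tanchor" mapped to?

ncta

Rule — delete the last 3 characters, then move the last 2 characters to the front (rotate right by 2).
For "tanchor", step one produces "tanc"; step two turns that into "ncta".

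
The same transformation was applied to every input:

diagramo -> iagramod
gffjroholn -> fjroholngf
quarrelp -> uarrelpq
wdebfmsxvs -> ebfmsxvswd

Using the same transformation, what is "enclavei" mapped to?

The transformation: swap the front and back halves of the string, then move the last 3 characters to the front (rotate right by 3).
Working it through for "enclavei": intermediate "aveiencl", final "nclaveie".

nclaveie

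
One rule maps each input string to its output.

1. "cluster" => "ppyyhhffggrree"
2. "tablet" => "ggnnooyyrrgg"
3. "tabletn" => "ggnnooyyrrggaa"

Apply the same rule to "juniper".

wwhhaavvccrree

Rule — shift every letter 13 places forward in the alphabet (wrapping around) — i.e. ROT13, then double every character.
Working it through for "juniper": intermediate "whavcre", final "wwhhaavvccrree".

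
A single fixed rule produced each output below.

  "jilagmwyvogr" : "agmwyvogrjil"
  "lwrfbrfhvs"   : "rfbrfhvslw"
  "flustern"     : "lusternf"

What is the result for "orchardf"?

The rule is to move the last 3 characters to the front (rotate right by 3), then swap the front and back halves of the string.
Starting from "orchardf": after the first operation, "rdforcha"; after the second, "rchardfo".
(Check on "jilagmwyvogr": → "ogrjilagmwyv" → "agmwyvogrjil" ✓)

rchardfo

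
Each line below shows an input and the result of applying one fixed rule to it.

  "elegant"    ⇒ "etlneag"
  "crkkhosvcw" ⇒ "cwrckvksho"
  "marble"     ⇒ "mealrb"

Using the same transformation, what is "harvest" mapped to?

htasrev

The transformation: take characters alternately from the front and the back (1st, last, 2nd, 2nd-last, ...).
Applying that to "harvest" gives "htasrev".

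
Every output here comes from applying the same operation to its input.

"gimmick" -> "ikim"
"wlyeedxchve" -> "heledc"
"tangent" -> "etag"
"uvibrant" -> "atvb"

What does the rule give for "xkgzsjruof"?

Looking at the pairs, the operation is to move the last 3 characters to the front (rotate right by 3), then keep every other character starting from the first (positions 1st, 3rd, 5th, ...).
On "xkgzsjruof": the first step gives "uofxkgzsjr", and the second then gives "ufkzj".

ufkzj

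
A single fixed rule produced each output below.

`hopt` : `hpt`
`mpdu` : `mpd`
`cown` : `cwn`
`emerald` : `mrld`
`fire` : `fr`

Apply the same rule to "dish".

dsh

The rule is to remove every vowel.
"dish" → "dsh".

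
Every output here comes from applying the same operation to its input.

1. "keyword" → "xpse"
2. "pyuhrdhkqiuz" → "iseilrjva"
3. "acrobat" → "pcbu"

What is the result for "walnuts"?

ovut

Each output is the input with this applied: delete the first 3 characters, then shift every letter 1 place forward in the alphabet (wrapping around).
Applying both steps to "walnuts": "nuts", then "ovut".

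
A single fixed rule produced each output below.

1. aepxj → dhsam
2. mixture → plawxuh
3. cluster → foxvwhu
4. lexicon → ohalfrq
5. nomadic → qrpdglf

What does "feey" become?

ihhb

Looking at the pairs, the operation is to shift every letter 3 places forward in the alphabet (wrapping around).
Applying that to "feey" gives "ihhb".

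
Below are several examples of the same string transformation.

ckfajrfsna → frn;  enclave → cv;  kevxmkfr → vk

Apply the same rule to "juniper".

Rule — keep one character in every 3, starting at position 3 (positions 3rd, 6th, 9th, ...).
So "juniper" becomes "ne".

ne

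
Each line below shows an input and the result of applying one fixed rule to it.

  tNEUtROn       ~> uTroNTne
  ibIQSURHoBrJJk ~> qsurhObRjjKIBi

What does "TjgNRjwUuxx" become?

Looking at the pairs, the operation is to move the first 3 characters to the end (rotate left by 3), then flip the case of every letter.
Applying both steps to "TjgNRjwUuxx": "NRjwUuxxTjg", then "nrJWuUXXtJG".

nrJWuUXXtJG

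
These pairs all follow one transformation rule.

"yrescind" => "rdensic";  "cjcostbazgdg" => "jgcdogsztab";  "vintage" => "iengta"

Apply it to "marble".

aerlb

The rule is to delete the first character, then take characters alternately from the front and the back (1st, last, 2nd, 2nd-last, ...).
"marble" → "arble" → "aerlb".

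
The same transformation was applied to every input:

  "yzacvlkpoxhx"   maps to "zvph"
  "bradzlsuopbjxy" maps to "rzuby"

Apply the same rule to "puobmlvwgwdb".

umwd

What's happening: keep one character in every 3, starting at position 2 (positions 2nd, 5th, 8th, ...).
So "puobmlvwgwdb" becomes "umwd".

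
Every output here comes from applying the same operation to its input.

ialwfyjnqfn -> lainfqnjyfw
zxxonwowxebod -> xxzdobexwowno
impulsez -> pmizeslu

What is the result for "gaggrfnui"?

gagiunfrg

The pattern: reverse the string, then move the last 3 characters to the front (rotate right by 3).
"gaggrfnui" → "iunfrggag" → "gagiunfrg".
(Check on "zxxonwowxebod": → "dobexwownoxxz" → "xxzdobexwowno" ✓)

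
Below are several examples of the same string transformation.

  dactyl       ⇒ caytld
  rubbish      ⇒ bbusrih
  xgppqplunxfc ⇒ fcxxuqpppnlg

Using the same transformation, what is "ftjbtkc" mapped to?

cbttkjf

The rule is to sort the characters into reverse alphabetical order, then move the last 2 characters to the front (rotate right by 2).
"ftjbtkc" → "ttkjfcb" → "cbttkjf".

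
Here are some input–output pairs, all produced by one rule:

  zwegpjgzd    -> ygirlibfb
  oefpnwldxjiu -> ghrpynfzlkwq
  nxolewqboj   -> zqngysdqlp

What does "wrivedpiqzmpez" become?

The pattern: move the first character to the end, then shift every letter 2 places forward in the alphabet (wrapping around).
On "wrivedpiqzmpez": the first step gives "rivedpiqzmpezw", and the second then gives "tkxgfrksborgby".

tkxgfrksborgby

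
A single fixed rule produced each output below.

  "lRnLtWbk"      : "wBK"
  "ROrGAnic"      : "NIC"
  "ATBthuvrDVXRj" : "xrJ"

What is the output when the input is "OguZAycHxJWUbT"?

The transformation: flip the case of every letter, then keep only the last 3 characters.
For "OguZAycHxJWUbT", step one produces "oGUzaYChXjwuBt"; step two turns that into "uBt".

uBt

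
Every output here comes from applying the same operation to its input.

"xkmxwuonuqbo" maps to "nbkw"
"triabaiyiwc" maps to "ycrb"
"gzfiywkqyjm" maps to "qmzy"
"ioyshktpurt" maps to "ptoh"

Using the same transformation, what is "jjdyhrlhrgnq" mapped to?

The rule is to keep one character in every 3, starting at position 2 (positions 2nd, 5th, 8th, ...), then swap the front and back halves of the string.
Applying both steps to "jjdyhrlhrgnq": "jhhn", then "hnjh".

hnjh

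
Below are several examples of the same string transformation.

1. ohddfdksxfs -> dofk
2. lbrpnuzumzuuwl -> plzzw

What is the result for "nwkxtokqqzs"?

xnzk

The rule is to keep one character in every 3, starting at position 1 (positions 1st, 4th, 7th, ...), then swap each adjacent pair of characters (1↔2, 3↔4, ...).
For "nwkxtokqqzs", step one produces "nxkz"; step two turns that into "xnzk".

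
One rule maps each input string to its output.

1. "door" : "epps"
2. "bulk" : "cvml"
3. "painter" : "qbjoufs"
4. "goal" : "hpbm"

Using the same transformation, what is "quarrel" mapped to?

Looking at the pairs, the operation is to shift every letter 1 place forward in the alphabet (wrapping around).
On "quarrel" that produces "rvbssfm".

rvbssfm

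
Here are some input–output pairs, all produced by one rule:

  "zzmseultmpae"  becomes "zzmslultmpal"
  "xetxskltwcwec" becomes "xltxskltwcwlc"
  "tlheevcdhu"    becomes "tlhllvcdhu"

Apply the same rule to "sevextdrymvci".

slvlxtdrymvci

The rule is to replace every "e" with "l".
Doing the same to "sevextdrymvci": "slvlxtdrymvci".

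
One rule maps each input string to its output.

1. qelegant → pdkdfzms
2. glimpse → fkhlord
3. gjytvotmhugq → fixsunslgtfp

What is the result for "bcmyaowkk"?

Looking at the pairs, the operation is to shift every letter 1 place backward in the alphabet (wrapping around).
"bcmyaowkk" → "ablxznvjj".

ablxznvjj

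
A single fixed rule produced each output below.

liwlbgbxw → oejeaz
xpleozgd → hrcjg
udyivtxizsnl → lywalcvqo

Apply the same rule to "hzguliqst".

xoltvw

Rule — shift every letter 3 places forward in the alphabet (wrapping around), then delete the first 3 characters.
Applying both steps to "hzguliqst": "kcjxoltvw", then "xoltvw".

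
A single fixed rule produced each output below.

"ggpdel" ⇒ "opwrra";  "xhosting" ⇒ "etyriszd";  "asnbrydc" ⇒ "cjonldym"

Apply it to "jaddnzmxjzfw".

xiukqhulooyk

The pattern: shift every letter 11 places forward in the alphabet (wrapping around), then swap the front and back halves of the string.
"jaddnzmxjzfw" → "xiukqhulooyk".
(Check on "ggpdel": → "rraopw" → "opwrra" ✓)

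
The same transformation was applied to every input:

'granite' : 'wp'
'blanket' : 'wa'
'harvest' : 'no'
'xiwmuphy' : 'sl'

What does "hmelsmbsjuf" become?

aif

Each output is the input with this applied: keep one character in every 3, starting at position 3 (positions 3rd, 6th, 9th, ...), then shift every letter 4 places backward in the alphabet (wrapping around).
For "hmelsmbsjuf", step one produces "emj"; step two turns that into "aif".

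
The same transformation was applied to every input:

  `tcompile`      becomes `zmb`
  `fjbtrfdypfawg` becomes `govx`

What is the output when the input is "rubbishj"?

The rule is to keep one character in every 3, starting at position 2 (positions 2nd, 5th, 8th, ...), then shift every letter 3 places backward in the alphabet (wrapping around).
Starting from "rubbishj": after the first operation, "uij"; after the second, "rfg".

rfg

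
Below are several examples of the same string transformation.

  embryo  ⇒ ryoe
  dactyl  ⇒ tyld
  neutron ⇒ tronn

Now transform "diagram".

Rule — move the first character to the end, then delete the first 2 characters.
For "diagram" the result is "gramd".

gramd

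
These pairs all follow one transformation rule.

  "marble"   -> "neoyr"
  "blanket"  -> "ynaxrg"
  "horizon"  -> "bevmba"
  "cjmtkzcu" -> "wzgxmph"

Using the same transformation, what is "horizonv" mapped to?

What's happening: shift every letter 13 places forward in the alphabet (wrapping around) — i.e. ROT13, then delete the first character.
For "horizonv" the result is "bevmbai".
(Check on "cjmtkzcu": → "pwzgxmph" → "wzgxmph" ✓)

bevmbai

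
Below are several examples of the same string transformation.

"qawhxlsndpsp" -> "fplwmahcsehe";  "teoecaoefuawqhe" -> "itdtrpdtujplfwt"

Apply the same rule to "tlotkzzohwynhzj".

iadizoodwlncwoy

The pattern: shift every letter 11 places backward in the alphabet (wrapping around).
On "tlotkzzohwynhzj" that produces "iadizoodwlncwoy".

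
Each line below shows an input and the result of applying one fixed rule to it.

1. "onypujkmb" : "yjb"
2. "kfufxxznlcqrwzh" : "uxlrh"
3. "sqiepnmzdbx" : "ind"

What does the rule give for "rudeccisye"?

dcy

Rule — keep one character in every 3, starting at position 3 (positions 3rd, 6th, 9th, ...).
Applying that to "rudeccisye" gives "dcy".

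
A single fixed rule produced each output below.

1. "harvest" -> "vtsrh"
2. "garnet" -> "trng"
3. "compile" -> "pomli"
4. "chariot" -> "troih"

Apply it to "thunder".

utrnh

Rule — sort the characters into reverse alphabetical order, then delete the last 2 characters.
Applying both steps to "thunder": "utrnhed", then "utrnh".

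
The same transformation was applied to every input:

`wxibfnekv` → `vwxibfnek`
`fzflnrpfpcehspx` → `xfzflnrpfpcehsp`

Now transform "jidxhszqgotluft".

tjidxhszqgotluf

The pattern: move the last character to the front.
On "jidxhszqgotluft" that produces "tjidxhszqgotluf".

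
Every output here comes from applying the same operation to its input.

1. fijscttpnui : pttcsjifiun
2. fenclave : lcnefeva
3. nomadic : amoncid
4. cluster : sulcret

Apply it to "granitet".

The pattern: reverse the string, then move the first 3 characters to the end (rotate left by 3).
Working it through for "granitet": intermediate "tetinarg", final "inargtet".

inargtet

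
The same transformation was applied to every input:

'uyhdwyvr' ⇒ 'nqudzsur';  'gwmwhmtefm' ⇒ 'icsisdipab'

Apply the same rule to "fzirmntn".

jbvenijp

The rule is to shift every letter 4 places backward in the alphabet (wrapping around), then move the last character to the front.
On "fzirmntn": the first step gives "bvenijpj", and the second then gives "jbvenijp".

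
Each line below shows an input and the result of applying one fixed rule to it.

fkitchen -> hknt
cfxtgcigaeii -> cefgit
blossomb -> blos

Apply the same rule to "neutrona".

aeot

What's happening: keep every other character starting from the second (positions 2nd, 4th, 6th, ...), then sort the characters into alphabetical order.
Working it through for "neutrona": intermediate "etoa", final "aeot".
(Check on "cfxtgcigaeii": → "ftcgei" → "cefgit" ✓)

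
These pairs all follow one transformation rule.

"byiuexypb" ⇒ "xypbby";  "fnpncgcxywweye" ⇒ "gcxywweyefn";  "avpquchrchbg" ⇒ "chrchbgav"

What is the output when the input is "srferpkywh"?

Rule — move the first 2 characters to the end (rotate left by 2), then delete the first 3 characters.
Applying both steps to "srferpkywh": "ferpkywhsr", then "pkywhsr".

pkywhsr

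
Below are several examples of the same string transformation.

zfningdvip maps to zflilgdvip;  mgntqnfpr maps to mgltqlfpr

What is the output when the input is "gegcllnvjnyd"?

gegclllvjlyd

The transformation: replace every "n" with "l".
So "gegcllnvjnyd" becomes "gegclllvjlyd".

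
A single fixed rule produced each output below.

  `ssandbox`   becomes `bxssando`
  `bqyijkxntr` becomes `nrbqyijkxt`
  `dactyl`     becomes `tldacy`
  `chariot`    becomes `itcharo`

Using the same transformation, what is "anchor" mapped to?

hranco

Looking at the pairs, the operation is to move the last 2 characters to the front (rotate right by 2), then swap the first and last characters.
On "anchor": the first step gives "oranch", and the second then gives "hranco".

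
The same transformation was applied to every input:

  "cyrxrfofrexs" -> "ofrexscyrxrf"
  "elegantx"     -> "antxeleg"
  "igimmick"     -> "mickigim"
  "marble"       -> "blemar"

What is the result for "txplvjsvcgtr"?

Looking at the pairs, the operation is to swap the front and back halves of the string.
On "txplvjsvcgtr" that produces "svcgtrtxplvj".

svcgtrtxplvj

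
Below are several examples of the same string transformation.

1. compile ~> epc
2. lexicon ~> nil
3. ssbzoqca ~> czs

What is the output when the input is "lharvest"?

The rule is to keep one character in every 3, starting at position 1 (positions 1st, 4th, 7th, ...), then reverse the string.
Applying that to "lharvest" gives "srl".

srl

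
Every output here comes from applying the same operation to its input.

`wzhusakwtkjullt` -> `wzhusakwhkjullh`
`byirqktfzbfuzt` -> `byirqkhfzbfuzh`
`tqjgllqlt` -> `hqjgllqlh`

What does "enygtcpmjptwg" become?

enyghcpmjphwg

The pattern: replace every "t" with "h".
On "enygtcpmjptwg" that produces "enyghcpmjphwg".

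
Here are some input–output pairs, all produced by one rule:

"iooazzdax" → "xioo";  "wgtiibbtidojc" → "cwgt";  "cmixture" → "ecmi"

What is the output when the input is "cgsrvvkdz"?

zcgs

The pattern: move the last character to the front, then keep only the first 4 characters.
Working it through for "cgsrvvkdz": intermediate "zcgsrvvkd", final "zcgs".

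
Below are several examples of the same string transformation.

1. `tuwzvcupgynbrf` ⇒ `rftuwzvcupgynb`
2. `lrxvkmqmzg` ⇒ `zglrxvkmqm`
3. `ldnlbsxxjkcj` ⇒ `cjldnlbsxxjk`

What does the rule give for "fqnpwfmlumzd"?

The rule is to move the last 2 characters to the front (rotate right by 2).
Doing the same to "fqnpwfmlumzd": "zdfqnpwfmlum".

zdfqnpwfmlum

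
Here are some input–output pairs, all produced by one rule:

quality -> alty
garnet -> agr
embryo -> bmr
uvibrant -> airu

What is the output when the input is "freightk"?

The pattern: sort the characters into alphabetical order, then keep every other character starting from the first (positions 1st, 3rd, 5th, ...).
"freightk" → "efghikrt" → "egir".

egir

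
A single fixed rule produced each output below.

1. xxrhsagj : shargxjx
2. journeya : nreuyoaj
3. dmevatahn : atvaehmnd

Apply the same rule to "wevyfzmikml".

zmfiykvmelw

Rule — take characters alternately from the front and the back (1st, last, 2nd, 2nd-last, ...), then reverse the string.
Working it through for "wevyfzmikml": intermediate "wlemvkyifmz", final "zmfiykvmelw".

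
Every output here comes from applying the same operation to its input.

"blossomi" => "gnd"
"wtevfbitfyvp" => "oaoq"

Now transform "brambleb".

mww

The rule is to keep one character in every 3, starting at position 2 (positions 2nd, 5th, 8th, ...), then shift every letter 5 places backward in the alphabet (wrapping around).
On "brambleb" that produces "mww".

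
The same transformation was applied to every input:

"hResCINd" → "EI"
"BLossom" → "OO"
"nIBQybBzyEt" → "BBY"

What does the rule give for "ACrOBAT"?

Each output is the input with this applied: keep one character in every 3, starting at position 3 (positions 3rd, 6th, 9th, ...), then convert every letter to uppercase.
"ACrOBAT" → "rA" → "RA".
(Check on "hResCINd": → "eI" → "EI" ✓)

RA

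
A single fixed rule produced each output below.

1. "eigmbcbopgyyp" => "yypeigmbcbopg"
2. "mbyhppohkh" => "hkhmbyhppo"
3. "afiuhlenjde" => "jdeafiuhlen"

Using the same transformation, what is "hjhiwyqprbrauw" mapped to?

auwhjhiwyqprbr

The transformation: move the last 3 characters to the front (rotate right by 3).
For "hjhiwyqprbrauw" the result is "auwhjhiwyqprbr".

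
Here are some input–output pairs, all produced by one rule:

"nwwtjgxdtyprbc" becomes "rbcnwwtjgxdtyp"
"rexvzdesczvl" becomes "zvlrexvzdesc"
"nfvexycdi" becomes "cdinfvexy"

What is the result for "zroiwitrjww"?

jwwzroiwitr

In each case the input is transformed by: move the last 3 characters to the front (rotate right by 3).
For "zroiwitrjww" the result is "jwwzroiwitr".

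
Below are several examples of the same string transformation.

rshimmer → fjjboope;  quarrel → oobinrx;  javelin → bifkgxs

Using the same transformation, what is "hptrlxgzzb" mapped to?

oiudwwyemq

Rule — move the first 3 characters to the end (rotate left by 3), then shift every letter 3 places backward in the alphabet (wrapping around).
Working it through for "hptrlxgzzb": intermediate "rlxgzzbhpt", final "oiudwwyemq".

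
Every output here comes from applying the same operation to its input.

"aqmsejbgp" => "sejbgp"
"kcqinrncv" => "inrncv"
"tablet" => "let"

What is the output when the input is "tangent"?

gent

Each output is the input with this applied: delete the first 3 characters.
For "tangent" the result is "gent".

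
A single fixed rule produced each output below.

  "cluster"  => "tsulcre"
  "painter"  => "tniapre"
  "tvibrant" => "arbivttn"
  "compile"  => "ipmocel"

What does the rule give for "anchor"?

hcnaro

Each output is the input with this applied: reverse the string, then move the first 2 characters to the end (rotate left by 2).
On "anchor": the first step gives "rohcna", and the second then gives "hcnaro".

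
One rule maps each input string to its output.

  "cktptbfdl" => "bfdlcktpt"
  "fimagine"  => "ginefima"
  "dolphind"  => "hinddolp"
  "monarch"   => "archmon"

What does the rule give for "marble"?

rblema

The transformation: move the last 3 characters to the front (rotate right by 3), then move the last character to the front.
On "marble": the first step gives "blemar", and the second then gives "rblema".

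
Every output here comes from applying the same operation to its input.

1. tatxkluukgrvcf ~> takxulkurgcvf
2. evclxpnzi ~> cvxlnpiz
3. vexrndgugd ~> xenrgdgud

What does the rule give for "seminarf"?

Each output is the input with this applied: delete the first character, then swap each adjacent pair of characters (1↔2, 3↔4, ...).
"seminarf" → "eminarf" → "meniraf".

meniraf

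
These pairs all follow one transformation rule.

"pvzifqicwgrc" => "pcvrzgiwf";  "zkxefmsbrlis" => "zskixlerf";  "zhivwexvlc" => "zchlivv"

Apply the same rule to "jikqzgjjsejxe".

The rule is to take characters alternately from the front and the back (1st, last, 2nd, 2nd-last, ...), then delete the last 3 characters.
Applying both steps to "jikqzgjjsejxe": "jeixkjqezsgjj", then "jeixkjqezs".

jeixkjqezs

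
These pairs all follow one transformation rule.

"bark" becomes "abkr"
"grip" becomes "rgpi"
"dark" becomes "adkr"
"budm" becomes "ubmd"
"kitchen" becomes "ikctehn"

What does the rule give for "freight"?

What's happening: swap each adjacent pair of characters (1↔2, 3↔4, ...).
On "freight" that produces "rfiehgt".

rfiehgt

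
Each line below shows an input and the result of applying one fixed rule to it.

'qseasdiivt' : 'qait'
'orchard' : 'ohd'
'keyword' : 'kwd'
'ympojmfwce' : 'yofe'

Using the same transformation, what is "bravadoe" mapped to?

bvo

Each output is the input with this applied: keep one character in every 3, starting at position 1 (positions 1st, 4th, 7th, ...).
So "bravadoe" becomes "bvo".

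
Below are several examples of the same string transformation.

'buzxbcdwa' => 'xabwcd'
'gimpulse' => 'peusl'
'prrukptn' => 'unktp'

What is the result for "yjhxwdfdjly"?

xywldjfd

Looking at the pairs, the operation is to delete the first 3 characters, then take characters alternately from the front and the back (1st, last, 2nd, 2nd-last, ...).
On "yjhxwdfdjly": the first step gives "xwdfdjly", and the second then gives "xywldjfd".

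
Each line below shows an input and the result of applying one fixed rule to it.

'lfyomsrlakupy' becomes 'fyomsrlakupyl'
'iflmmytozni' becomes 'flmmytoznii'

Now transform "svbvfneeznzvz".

In each case the input is transformed by: move the first character to the end.
Doing the same to "svbvfneeznzvz": "vbvfneeznzvzs".

vbvfneeznzvzs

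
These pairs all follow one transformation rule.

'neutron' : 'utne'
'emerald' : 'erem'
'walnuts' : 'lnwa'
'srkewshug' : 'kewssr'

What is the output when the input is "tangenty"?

What's happening: delete the last 3 characters, then move the first 2 characters to the end (rotate left by 2).
Starting from "tangenty": after the first operation, "tange"; after the second, "ngeta".

ngeta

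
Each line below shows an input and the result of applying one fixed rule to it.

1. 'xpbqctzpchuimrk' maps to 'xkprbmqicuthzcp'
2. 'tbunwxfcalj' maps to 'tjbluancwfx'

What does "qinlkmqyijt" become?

Each output is the input with this applied: take characters alternately from the front and the back (1st, last, 2nd, 2nd-last, ...).
Doing the same to "qinlkmqyijt": "qtijnilykqm".

qtijnilykqm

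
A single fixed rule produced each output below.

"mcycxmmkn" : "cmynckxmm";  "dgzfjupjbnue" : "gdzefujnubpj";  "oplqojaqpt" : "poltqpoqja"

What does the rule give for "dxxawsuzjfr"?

What's happening: move the first character to the end, then take characters alternately from the front and the back (1st, last, 2nd, 2nd-last, ...).
For "dxxawsuzjfr" the result is "xdxrafwjszu".

xdxrafwjszu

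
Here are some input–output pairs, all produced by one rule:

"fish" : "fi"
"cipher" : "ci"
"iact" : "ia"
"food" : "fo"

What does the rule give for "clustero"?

In each case the input is transformed by: keep only the first 2 characters.
On "clustero" that produces "cl".

cl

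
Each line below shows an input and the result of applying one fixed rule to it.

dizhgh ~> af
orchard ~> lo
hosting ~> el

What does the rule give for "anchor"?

xk

What's happening: shift every letter 3 places backward in the alphabet (wrapping around), then keep only the first 2 characters.
For "anchor" the result is "xk".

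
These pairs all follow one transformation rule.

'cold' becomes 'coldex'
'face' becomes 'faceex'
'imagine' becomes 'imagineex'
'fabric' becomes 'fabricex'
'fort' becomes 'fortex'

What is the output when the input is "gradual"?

gradualex

The rule is to append "ex".
Doing the same to "gradual": "gradualex".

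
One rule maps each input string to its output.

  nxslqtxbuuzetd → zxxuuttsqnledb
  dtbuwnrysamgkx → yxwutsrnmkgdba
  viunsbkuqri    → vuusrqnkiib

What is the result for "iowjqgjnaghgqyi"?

The pattern: sort the characters into reverse alphabetical order.
On "iowjqgjnaghgqyi" that produces "ywqqonjjiihggga".

ywqqonjjiihggga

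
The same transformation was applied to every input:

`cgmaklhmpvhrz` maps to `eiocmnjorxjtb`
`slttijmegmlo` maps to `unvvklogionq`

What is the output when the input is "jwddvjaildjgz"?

lyffxlcknflib

What's happening: shift every letter 2 places forward in the alphabet (wrapping around).
On "jwddvjaildjgz" that produces "lyffxlcknflib".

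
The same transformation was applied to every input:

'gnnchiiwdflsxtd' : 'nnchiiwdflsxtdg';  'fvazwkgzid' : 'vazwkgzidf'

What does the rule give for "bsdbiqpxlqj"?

In each case the input is transformed by: move the first character to the end.
On "bsdbiqpxlqj" that produces "sdbiqpxlqjb".

sdbiqpxlqjb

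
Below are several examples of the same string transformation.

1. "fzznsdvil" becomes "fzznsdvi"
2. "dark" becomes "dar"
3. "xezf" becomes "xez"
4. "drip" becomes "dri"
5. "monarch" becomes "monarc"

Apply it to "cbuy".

cbu

Each output is the input with this applied: delete the last character.
"cbuy" → "cbu".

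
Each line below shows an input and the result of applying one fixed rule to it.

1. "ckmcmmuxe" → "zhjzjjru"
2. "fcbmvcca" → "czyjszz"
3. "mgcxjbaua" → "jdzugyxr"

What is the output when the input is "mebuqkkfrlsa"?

The pattern: shift every letter 3 places backward in the alphabet (wrapping around), then delete the last character.
On "mebuqkkfrlsa" that produces "jbyrnhhcoip".
(Check on "ckmcmmuxe": → "zhjzjjrub" → "zhjzjjru" ✓)

jbyrnhhcoip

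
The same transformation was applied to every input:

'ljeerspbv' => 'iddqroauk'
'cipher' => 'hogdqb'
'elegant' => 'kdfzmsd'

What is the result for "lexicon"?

dwhbnmk

What's happening: move the first character to the end, then shift every letter 1 place backward in the alphabet (wrapping around).
"lexicon" → "dwhbnmk".
(Check on "ljeerspbv": → "jeerspbvl" → "iddqroauk" ✓)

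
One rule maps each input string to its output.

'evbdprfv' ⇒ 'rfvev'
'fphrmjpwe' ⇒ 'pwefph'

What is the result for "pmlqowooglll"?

lllpmlqow

The rule is to move the last 3 characters to the front (rotate right by 3), then delete the last 3 characters.
On "pmlqowooglll": the first step gives "lllpmlqowoog", and the second then gives "lllpmlqow".
(Check on "evbdprfv": → "rfvevbdp" → "rfvev" ✓)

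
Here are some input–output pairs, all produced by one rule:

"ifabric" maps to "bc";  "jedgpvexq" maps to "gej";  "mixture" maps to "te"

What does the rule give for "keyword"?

wd

Rule — move the first 2 characters to the end (rotate left by 2), then keep one character in every 3, starting at position 2 (positions 2nd, 5th, 8th, ...).
Starting from "keyword": after the first operation, "ywordke"; after the second, "wd".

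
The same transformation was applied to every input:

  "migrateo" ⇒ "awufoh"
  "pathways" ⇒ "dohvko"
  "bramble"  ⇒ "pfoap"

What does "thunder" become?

The rule is to shift every letter 12 places backward in the alphabet (wrapping around), then delete the last 2 characters.
Starting from "thunder": after the first operation, "hvibrsf"; after the second, "hvibr".
(Check on "bramble": → "pfoapzs" → "pfoap" ✓)

hvibr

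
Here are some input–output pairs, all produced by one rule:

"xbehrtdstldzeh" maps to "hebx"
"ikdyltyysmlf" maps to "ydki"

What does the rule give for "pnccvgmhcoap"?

ccnp

The transformation: reverse the string, then keep only the last 4 characters.
Working it through for "pnccvgmhcoap": intermediate "paochmgvccnp", final "ccnp".
(Check on "xbehrtdstldzeh": → "hezdltsdtrhebx" → "hebx" ✓)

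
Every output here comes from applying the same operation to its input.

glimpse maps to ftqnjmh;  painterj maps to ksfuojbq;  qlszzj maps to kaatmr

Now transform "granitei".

jfujobsh

Each output is the input with this applied: reverse the string, then shift every letter 1 place forward in the alphabet (wrapping around).
Working it through for "granitei": intermediate "ietinarg", final "jfujobsh".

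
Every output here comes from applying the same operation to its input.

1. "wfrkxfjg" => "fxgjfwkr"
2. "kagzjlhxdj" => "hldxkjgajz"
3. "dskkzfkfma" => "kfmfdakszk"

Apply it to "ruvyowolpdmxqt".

What's happening: swap the front and back halves of the string, then swap each adjacent pair of characters (1↔2, 3↔4, ...).
On "ruvyowolpdmxqt": the first step gives "lpdmxqtruvyowo", and the second then gives "plmdqxrtvuoyow".

plmdqxrtvuoyow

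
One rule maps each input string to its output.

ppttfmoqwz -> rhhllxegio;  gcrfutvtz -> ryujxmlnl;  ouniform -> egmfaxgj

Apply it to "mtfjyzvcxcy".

qelxbqrnupu

The rule is to move the last character to the front, then shift every letter 8 places backward in the alphabet (wrapping around).
Working it through for "mtfjyzvcxcy": intermediate "ymtfjyzvcxc", final "qelxbqrnupu".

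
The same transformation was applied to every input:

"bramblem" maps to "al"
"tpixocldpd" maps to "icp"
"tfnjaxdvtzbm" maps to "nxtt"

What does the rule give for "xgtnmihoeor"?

tie

The transformation: swap the first and last characters, then keep one character in every 3, starting at position 3 (positions 3rd, 6th, 9th, ...).
Working it through for "xgtnmihoeor": intermediate "rgtnmihoeox", final "tie".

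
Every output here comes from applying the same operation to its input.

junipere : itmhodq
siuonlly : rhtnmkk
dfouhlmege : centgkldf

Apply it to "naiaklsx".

mzhzjkr

In each case the input is transformed by: shift every letter 1 place backward in the alphabet (wrapping around), then delete the last character.
"naiaklsx" → "mzhzjkrw" → "mzhzjkr".
(Check on "dfouhlmege": → "centgkldfd" → "centgkldf" ✓)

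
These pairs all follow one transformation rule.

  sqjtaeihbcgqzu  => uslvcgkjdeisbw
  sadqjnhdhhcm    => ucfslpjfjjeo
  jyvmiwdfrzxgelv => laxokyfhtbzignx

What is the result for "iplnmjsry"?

krnpoluta

What's happening: shift every letter 2 places forward in the alphabet (wrapping around).
Doing the same to "iplnmjsry": "krnpoluta".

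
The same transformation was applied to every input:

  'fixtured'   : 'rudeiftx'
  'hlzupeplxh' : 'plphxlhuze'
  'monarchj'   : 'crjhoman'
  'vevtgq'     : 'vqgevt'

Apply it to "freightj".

hgjtrfie

The transformation: swap each adjacent pair of characters (1↔2, 3↔4, ...), then swap the front and back halves of the string.
For "freightj", step one produces "rfiehgjt"; step two turns that into "hgjtrfie".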